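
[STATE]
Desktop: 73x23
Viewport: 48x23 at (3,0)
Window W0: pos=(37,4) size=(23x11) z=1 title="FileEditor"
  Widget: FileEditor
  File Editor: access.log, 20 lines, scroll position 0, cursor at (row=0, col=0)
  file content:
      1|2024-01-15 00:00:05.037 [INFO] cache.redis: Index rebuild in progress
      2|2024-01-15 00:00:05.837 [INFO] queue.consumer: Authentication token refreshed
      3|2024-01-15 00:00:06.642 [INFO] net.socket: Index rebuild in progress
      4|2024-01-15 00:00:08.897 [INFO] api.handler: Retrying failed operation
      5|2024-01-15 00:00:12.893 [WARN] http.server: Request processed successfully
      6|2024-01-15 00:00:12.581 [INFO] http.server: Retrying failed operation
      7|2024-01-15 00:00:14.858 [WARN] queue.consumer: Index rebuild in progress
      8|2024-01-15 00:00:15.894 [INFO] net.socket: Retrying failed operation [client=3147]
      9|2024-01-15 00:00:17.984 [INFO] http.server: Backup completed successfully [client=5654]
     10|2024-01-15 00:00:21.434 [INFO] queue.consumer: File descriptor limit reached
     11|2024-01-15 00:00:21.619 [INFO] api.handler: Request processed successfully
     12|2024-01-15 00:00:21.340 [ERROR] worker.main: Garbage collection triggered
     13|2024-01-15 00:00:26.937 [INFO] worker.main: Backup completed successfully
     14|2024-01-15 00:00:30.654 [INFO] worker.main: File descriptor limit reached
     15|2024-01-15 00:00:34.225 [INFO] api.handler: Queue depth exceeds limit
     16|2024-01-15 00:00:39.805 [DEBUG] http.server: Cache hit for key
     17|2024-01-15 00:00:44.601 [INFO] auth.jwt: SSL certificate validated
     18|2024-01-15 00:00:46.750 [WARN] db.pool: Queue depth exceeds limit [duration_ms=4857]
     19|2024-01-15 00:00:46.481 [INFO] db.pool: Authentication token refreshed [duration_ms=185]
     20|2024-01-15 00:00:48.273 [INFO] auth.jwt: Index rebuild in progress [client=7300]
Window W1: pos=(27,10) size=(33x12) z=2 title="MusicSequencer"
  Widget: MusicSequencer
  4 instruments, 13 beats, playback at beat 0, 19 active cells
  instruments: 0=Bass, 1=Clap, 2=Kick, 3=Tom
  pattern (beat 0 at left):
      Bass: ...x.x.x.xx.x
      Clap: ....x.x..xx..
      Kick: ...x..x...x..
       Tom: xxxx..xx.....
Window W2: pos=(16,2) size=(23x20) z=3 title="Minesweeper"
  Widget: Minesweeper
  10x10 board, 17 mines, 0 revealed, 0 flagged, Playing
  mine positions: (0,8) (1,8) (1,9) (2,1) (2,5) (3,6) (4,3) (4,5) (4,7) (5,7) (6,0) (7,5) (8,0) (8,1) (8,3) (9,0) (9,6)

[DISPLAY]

                                                
                                                
             ┏━━━━━━━━━━━━━━━━━━━━━┓            
             ┃ Minesweeper         ┃            
             ┠─────────────────────┨━━━━━━━━━━━━
             ┃■■■■■■■■■■           ┃FileEditor  
             ┃■■■■■■■■■■           ┃────────────
             ┃■■■■■■■■■■           ┃024-01-15 00
             ┃■■■■■■■■■■           ┃024-01-15 00
             ┃■■■■■■■■■■           ┃024-01-15 00
             ┃■■■■■■■■■■           ┃━━━━━━━━━━━━
             ┃■■■■■■■■■■           ┃ncer        
             ┃■■■■■■■■■■           ┃────────────
             ┃■■■■■■■■■■           ┃6789012     
             ┃■■■■■■■■■■           ┃·█·██·█     
             ┃                     ┃█··██··     
             ┃                     ┃█···█··     
             ┃                     ┃██·····     
             ┃                     ┃            
             ┃                     ┃            
             ┃                     ┃            
             ┗━━━━━━━━━━━━━━━━━━━━━┛━━━━━━━━━━━━
                                                


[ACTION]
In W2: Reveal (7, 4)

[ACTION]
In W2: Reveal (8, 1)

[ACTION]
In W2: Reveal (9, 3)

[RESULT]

                                                
                                                
             ┏━━━━━━━━━━━━━━━━━━━━━┓            
             ┃ Minesweeper         ┃            
             ┠─────────────────────┨━━━━━━━━━━━━
             ┃■■■■■■■■✹■           ┃FileEditor  
             ┃■■■■■■■■✹✹           ┃────────────
             ┃■✹■■■✹■■■■           ┃024-01-15 00
             ┃■■■■■■✹■■■           ┃024-01-15 00
             ┃■■■✹■✹■✹■■           ┃024-01-15 00
             ┃■■■■■■■✹■■           ┃━━━━━━━━━━━━
             ┃✹■■■■■■■■■           ┃ncer        
             ┃■■■■2✹■■■■           ┃────────────
             ┃✹✹■✹■■■■■■           ┃6789012     
             ┃✹■■■■■✹■■■           ┃·█·██·█     
             ┃                     ┃█··██··     
             ┃                     ┃█···█··     
             ┃                     ┃██·····     
             ┃                     ┃            
             ┃                     ┃            
             ┃                     ┃            
             ┗━━━━━━━━━━━━━━━━━━━━━┛━━━━━━━━━━━━
                                                


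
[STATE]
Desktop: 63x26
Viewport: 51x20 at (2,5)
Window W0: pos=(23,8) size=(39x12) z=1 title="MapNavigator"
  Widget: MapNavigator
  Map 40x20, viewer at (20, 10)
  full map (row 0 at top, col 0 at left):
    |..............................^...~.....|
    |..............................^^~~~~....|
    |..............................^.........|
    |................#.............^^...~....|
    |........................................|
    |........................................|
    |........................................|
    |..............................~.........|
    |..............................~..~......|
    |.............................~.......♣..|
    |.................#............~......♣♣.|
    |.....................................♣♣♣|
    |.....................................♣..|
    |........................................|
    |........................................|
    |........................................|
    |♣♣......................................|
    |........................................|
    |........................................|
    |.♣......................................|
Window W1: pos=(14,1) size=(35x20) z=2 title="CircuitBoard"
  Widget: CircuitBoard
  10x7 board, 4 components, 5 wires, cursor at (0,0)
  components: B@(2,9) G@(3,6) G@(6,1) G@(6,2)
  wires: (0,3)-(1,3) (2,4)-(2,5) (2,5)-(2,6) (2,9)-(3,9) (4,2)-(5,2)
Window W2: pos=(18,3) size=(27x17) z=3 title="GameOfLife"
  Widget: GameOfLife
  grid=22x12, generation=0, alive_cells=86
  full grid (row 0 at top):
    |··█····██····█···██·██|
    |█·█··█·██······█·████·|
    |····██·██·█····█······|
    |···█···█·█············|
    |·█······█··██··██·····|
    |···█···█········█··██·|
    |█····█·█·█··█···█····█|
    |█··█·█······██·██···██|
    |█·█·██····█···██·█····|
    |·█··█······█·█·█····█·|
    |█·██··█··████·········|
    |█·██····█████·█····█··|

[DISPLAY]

            ┃0  ┠─────────────────────────┨   ┃    
            ┃   ┃Gen: 0                   ┃   ┃    
            ┃1  ┃··█····██····█···██·██   ┃   ┃    
            ┃   ┃█·█··█·██······█·████·   ┃   ┃━━━━
            ┃2  ┃····██·██·█····█······   ┃   ┃    
            ┃   ┃···█···█·█············   ┃   ┃────
            ┃3  ┃·█······█··██··██·····   ┃   ┃....
            ┃   ┃···█···█········█··██·   ┃   ┃...~
            ┃4  ┃█····█·█·█··█···█····█   ┃   ┃...~
            ┃   ┃█··█·█······██·██···██   ┃   ┃..~.
            ┃5  ┃█·█·██····█···██·█····   ┃   ┃...~
            ┃   ┃·█··█······█·█·█····█·   ┃   ┃....
            ┃6  ┃█·██··█··████·········   ┃   ┃....
            ┃Cur┃█·██····█████·█····█··   ┃   ┃....
            ┃   ┗━━━━━━━━━━━━━━━━━━━━━━━━━┛   ┃━━━━
            ┗━━━━━━━━━━━━━━━━━━━━━━━━━━━━━━━━━┛    
                                                   
                                                   
                                                   
                                                   


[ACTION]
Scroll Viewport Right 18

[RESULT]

  ┃0  ┠─────────────────────────┨   ┃              
  ┃   ┃Gen: 0                   ┃   ┃              
  ┃1  ┃··█····██····█···██·██   ┃   ┃              
  ┃   ┃█·█··█·██······█·████·   ┃   ┃━━━━━━━━━━━━┓ 
  ┃2  ┃····██·██·█····█······   ┃   ┃            ┃ 
  ┃   ┃···█···█·█············   ┃   ┃────────────┨ 
  ┃3  ┃·█······█··██··██·····   ┃   ┃............┃ 
  ┃   ┃···█···█········█··██·   ┃   ┃...~........┃ 
  ┃4  ┃█····█·█·█··█···█····█   ┃   ┃...~..~.....┃ 
  ┃   ┃█··█·█······██·██···██   ┃   ┃..~.......♣.┃ 
  ┃5  ┃█·█·██····█···██·█····   ┃   ┃...~......♣♣┃ 
  ┃   ┃·█··█······█·█·█····█·   ┃   ┃..........♣♣┃ 
  ┃6  ┃█·██··█··████·········   ┃   ┃..........♣.┃ 
  ┃Cur┃█·██····█████·█····█··   ┃   ┃............┃ 
  ┃   ┗━━━━━━━━━━━━━━━━━━━━━━━━━┛   ┃━━━━━━━━━━━━┛ 
  ┗━━━━━━━━━━━━━━━━━━━━━━━━━━━━━━━━━┛              
                                                   
                                                   
                                                   
                                                   


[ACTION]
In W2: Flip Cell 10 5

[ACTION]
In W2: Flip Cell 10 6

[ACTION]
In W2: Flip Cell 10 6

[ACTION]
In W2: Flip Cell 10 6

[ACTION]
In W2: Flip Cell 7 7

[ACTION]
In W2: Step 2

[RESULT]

  ┃0  ┠─────────────────────────┨   ┃              
  ┃   ┃Gen: 2                   ┃   ┃              
  ┃1  ┃··█·████········██··██   ┃   ┃              
  ┃   ┃···█···█·······█·····█   ┃   ┃━━━━━━━━━━━━┓ 
  ┃2  ┃··█·······█·····█·███·   ┃   ┃            ┃ 
  ┃   ┃····█·██·██···········   ┃   ┃────────────┨ 
  ┃3  ┃·····█···█··█·········   ┃   ┃............┃ 
  ┃   ┃······█····███····█·█·   ┃   ┃...~........┃ 
  ┃4  ┃·······██··········█·█   ┃   ┃...~..~.....┃ 
  ┃   ┃·█··██·█···█·█··████··   ┃   ┃..~.......♣.┃ 
  ┃5  ┃█···███···██·██·█···██   ┃   ┃...~......♣♣┃ 
  ┃   ┃█·············██······   ┃   ┃..........♣♣┃ 
  ┃6  ┃·█·█····██··█·██······   ┃   ┃..........♣.┃ 
  ┃Cur┃···█·········█········   ┃   ┃............┃ 
  ┃   ┗━━━━━━━━━━━━━━━━━━━━━━━━━┛   ┃━━━━━━━━━━━━┛ 
  ┗━━━━━━━━━━━━━━━━━━━━━━━━━━━━━━━━━┛              
                                                   
                                                   
                                                   
                                                   


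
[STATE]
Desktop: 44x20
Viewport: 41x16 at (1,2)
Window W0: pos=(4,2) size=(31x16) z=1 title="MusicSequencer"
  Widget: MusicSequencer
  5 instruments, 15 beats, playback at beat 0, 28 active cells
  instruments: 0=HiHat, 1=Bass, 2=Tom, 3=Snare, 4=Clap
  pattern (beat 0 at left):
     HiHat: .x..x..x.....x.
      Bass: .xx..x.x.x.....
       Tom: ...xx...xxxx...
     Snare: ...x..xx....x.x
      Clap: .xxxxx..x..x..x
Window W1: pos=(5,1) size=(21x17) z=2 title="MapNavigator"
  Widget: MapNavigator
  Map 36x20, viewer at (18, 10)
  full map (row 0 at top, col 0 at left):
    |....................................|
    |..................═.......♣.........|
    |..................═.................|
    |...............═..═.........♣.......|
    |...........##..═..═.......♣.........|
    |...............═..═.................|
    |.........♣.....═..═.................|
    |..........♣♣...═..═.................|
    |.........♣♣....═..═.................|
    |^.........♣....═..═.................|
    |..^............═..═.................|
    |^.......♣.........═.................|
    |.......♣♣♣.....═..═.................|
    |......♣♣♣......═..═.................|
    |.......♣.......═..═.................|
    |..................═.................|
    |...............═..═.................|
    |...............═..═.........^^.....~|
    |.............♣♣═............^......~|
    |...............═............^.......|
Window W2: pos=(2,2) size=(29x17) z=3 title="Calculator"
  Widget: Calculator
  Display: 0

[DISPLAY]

 ┏━━━━━━━━━━━━━━━━━━━━━━━━━━━┓━━━┓       
 ┃ Calculator                ┃   ┃       
 ┠───────────────────────────┨───┨       
 ┃                          0┃   ┃       
 ┃┌───┬───┬───┬───┐          ┃   ┃       
 ┃│ 7 │ 8 │ 9 │ ÷ │          ┃   ┃       
 ┃├───┼───┼───┼───┤          ┃   ┃       
 ┃│ 4 │ 5 │ 6 │ × │          ┃   ┃       
 ┃├───┼───┼───┼───┤          ┃   ┃       
 ┃│ 1 │ 2 │ 3 │ - │          ┃   ┃       
 ┃├───┼───┼───┼───┤          ┃   ┃       
 ┃│ 0 │ . │ = │ + │          ┃   ┃       
 ┃├───┼───┼───┼───┤          ┃   ┃       
 ┃│ C │ MC│ MR│ M+│          ┃   ┃       
 ┃└───┴───┴───┴───┘          ┃   ┃       
 ┃                           ┃━━━┛       


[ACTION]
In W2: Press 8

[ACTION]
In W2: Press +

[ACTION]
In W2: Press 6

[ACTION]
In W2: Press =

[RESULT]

 ┏━━━━━━━━━━━━━━━━━━━━━━━━━━━┓━━━┓       
 ┃ Calculator                ┃   ┃       
 ┠───────────────────────────┨───┨       
 ┃                         14┃   ┃       
 ┃┌───┬───┬───┬───┐          ┃   ┃       
 ┃│ 7 │ 8 │ 9 │ ÷ │          ┃   ┃       
 ┃├───┼───┼───┼───┤          ┃   ┃       
 ┃│ 4 │ 5 │ 6 │ × │          ┃   ┃       
 ┃├───┼───┼───┼───┤          ┃   ┃       
 ┃│ 1 │ 2 │ 3 │ - │          ┃   ┃       
 ┃├───┼───┼───┼───┤          ┃   ┃       
 ┃│ 0 │ . │ = │ + │          ┃   ┃       
 ┃├───┼───┼───┼───┤          ┃   ┃       
 ┃│ C │ MC│ MR│ M+│          ┃   ┃       
 ┃└───┴───┴───┴───┘          ┃   ┃       
 ┃                           ┃━━━┛       


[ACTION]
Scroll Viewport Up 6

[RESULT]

                                         
    ┏━━━━━━━━━━━━━━━━━━━┓                
 ┏━━━━━━━━━━━━━━━━━━━━━━━━━━━┓━━━┓       
 ┃ Calculator                ┃   ┃       
 ┠───────────────────────────┨───┨       
 ┃                         14┃   ┃       
 ┃┌───┬───┬───┬───┐          ┃   ┃       
 ┃│ 7 │ 8 │ 9 │ ÷ │          ┃   ┃       
 ┃├───┼───┼───┼───┤          ┃   ┃       
 ┃│ 4 │ 5 │ 6 │ × │          ┃   ┃       
 ┃├───┼───┼───┼───┤          ┃   ┃       
 ┃│ 1 │ 2 │ 3 │ - │          ┃   ┃       
 ┃├───┼───┼───┼───┤          ┃   ┃       
 ┃│ 0 │ . │ = │ + │          ┃   ┃       
 ┃├───┼───┼───┼───┤          ┃   ┃       
 ┃│ C │ MC│ MR│ M+│          ┃   ┃       


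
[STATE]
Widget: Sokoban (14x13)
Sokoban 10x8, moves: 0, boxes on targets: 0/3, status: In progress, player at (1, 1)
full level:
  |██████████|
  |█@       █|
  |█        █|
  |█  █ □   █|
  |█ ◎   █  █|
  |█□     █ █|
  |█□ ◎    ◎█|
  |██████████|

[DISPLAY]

██████████    
█@       █    
█        █    
█  █ □   █    
█ ◎   █  █    
█□     █ █    
█□ ◎    ◎█    
██████████    
Moves: 0  0/3 
              
              
              
              


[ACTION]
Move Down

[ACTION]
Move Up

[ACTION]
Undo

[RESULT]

██████████    
█        █    
█@       █    
█  █ □   █    
█ ◎   █  █    
█□     █ █    
█□ ◎    ◎█    
██████████    
Moves: 1  0/3 
              
              
              
              


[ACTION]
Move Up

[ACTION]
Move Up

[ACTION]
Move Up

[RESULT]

██████████    
█@       █    
█        █    
█  █ □   █    
█ ◎   █  █    
█□     █ █    
█□ ◎    ◎█    
██████████    
Moves: 2  0/3 
              
              
              
              


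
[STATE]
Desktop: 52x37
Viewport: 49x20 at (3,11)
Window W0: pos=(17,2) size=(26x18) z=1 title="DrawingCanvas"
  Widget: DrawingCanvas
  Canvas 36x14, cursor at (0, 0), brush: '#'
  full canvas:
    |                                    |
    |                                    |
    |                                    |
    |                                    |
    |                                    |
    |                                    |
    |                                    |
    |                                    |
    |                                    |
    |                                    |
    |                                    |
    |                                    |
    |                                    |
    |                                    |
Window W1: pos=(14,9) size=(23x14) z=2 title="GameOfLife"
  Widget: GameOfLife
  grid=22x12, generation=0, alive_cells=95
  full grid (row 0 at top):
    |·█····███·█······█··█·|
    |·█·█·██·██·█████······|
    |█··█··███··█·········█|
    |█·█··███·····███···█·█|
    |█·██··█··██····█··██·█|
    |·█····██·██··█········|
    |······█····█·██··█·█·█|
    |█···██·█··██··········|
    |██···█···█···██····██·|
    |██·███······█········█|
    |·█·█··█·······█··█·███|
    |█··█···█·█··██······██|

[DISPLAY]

           ┠─────────────────────┨     ┃         
           ┃Gen: 0               ┃     ┃         
           ┃·█·█·██·██·█████·····┃     ┃         
           ┃█··█··███··█·········┃     ┃         
           ┃█·█··███·····███···█·┃     ┃         
           ┃█·██··█··██····█··██·┃     ┃         
           ┃·█····██·██··█·······┃     ┃         
           ┃······█····█·██··█·█·┃     ┃         
           ┃█···██·█··██·········┃━━━━━┛         
           ┃██···█···█···██····██┃               
           ┃██·███······█········┃               
           ┗━━━━━━━━━━━━━━━━━━━━━┛               
                                                 
                                                 
                                                 
                                                 
                                                 
                                                 
                                                 
                                                 


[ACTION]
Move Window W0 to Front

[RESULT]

           ┠──┃                        ┃         
           ┃Ge┃                        ┃         
           ┃·█┃                        ┃         
           ┃█·┃                        ┃         
           ┃█·┃                        ┃         
           ┃█·┃                        ┃         
           ┃·█┃                        ┃         
           ┃··┃                        ┃         
           ┃█·┗━━━━━━━━━━━━━━━━━━━━━━━━┛         
           ┃██···█···█···██····██┃               
           ┃██·███······█········┃               
           ┗━━━━━━━━━━━━━━━━━━━━━┛               
                                                 
                                                 
                                                 
                                                 
                                                 
                                                 
                                                 
                                                 


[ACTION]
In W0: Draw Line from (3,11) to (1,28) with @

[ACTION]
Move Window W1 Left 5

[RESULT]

      ┠───────┃                        ┃         
      ┃Gen: 0 ┃                        ┃         
      ┃·█·█·██┃                        ┃         
      ┃█··█··█┃                        ┃         
      ┃█·█··██┃                        ┃         
      ┃█·██··█┃                        ┃         
      ┃·█····█┃                        ┃         
      ┃······█┃                        ┃         
      ┃█···██·┗━━━━━━━━━━━━━━━━━━━━━━━━┛         
      ┃██···█···█···██····██┃                    
      ┃██·███······█········┃                    
      ┗━━━━━━━━━━━━━━━━━━━━━┛                    
                                                 
                                                 
                                                 
                                                 
                                                 
                                                 
                                                 
                                                 


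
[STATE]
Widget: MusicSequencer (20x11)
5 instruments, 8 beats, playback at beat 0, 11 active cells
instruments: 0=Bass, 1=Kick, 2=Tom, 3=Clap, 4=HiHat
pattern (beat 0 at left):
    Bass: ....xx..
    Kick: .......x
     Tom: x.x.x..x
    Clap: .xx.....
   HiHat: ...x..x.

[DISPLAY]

      ▼1234567      
  Bass····██··      
  Kick·······█      
   Tom█·█·█··█      
  Clap·██·····      
 HiHat···█··█·      
                    
                    
                    
                    
                    


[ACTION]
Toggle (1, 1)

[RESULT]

      ▼1234567      
  Bass····██··      
  Kick·█·····█      
   Tom█·█·█··█      
  Clap·██·····      
 HiHat···█··█·      
                    
                    
                    
                    
                    


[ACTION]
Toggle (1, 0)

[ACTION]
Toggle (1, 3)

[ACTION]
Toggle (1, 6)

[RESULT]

      ▼1234567      
  Bass····██··      
  Kick██·█··██      
   Tom█·█·█··█      
  Clap·██·····      
 HiHat···█··█·      
                    
                    
                    
                    
                    


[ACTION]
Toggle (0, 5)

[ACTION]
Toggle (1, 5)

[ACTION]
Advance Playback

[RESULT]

      0▼234567      
  Bass····█···      
  Kick██·█·███      
   Tom█·█·█··█      
  Clap·██·····      
 HiHat···█··█·      
                    
                    
                    
                    
                    


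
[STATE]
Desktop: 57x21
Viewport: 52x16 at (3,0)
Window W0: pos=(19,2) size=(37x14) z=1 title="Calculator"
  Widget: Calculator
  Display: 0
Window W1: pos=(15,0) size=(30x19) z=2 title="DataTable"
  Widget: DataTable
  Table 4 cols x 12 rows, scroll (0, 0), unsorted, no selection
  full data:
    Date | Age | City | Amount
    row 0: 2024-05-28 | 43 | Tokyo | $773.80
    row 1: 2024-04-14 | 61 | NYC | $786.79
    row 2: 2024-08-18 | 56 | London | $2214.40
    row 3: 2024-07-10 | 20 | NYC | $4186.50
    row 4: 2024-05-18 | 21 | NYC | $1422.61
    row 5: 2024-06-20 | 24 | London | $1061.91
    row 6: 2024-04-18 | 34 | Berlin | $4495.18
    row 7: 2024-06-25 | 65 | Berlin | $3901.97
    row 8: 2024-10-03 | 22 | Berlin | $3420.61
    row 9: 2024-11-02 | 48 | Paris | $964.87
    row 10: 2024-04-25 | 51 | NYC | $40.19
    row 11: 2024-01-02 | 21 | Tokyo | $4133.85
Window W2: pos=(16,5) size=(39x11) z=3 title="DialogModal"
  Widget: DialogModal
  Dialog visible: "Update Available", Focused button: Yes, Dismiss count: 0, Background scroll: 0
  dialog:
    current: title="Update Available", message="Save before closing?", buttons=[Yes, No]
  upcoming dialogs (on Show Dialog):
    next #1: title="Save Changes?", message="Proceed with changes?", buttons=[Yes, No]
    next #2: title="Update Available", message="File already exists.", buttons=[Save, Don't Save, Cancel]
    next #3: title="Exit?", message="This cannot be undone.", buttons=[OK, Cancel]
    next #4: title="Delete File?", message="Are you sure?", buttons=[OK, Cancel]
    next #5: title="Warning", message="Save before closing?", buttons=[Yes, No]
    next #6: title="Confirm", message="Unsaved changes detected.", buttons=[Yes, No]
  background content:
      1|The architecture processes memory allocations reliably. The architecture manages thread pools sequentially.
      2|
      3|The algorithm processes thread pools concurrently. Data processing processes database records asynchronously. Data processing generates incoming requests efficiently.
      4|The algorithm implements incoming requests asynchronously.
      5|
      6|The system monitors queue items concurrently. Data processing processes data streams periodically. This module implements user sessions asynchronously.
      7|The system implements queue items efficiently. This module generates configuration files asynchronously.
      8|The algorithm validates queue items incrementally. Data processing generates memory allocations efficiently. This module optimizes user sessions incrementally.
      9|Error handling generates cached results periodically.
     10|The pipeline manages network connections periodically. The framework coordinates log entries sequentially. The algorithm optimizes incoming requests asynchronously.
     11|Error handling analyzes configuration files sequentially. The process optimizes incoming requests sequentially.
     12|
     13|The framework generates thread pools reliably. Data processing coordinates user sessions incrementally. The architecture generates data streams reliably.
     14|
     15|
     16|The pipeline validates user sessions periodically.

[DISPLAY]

            ┏━━━━━━━━━━━━━━━━━━━━━━━━━━━━┓          
            ┃ DataTable                  ┃          
            ┠────────────────────────────┨━━━━━━━━━━
            ┃Date      │Age│City  │Amount┃          
            ┃──────────┼───┼──────┼──────┃──────────
            ┃┏━━━━━━━━━━━━━━━━━━━━━━━━━━━━━━━━━━━━━┓
            ┃┃ DialogModal                         ┃
            ┃┠─────────────────────────────────────┨
            ┃┃The architecture processes memory all┃
            ┃┃      ┌──────────────────────┐       ┃
            ┃┃The al│   Update Available   │ pools ┃
            ┃┃The al│ Save before closing? │ing req┃
            ┃┃      │      [Yes]  No       │       ┃
            ┃┃The sy└──────────────────────┘s concu┃
            ┃┃The system implements queue items eff┃
            ┃┗━━━━━━━━━━━━━━━━━━━━━━━━━━━━━━━━━━━━━┛


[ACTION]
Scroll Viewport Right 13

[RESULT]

          ┏━━━━━━━━━━━━━━━━━━━━━━━━━━━━┓            
          ┃ DataTable                  ┃            
          ┠────────────────────────────┨━━━━━━━━━━┓ 
          ┃Date      │Age│City  │Amount┃          ┃ 
          ┃──────────┼───┼──────┼──────┃──────────┨ 
          ┃┏━━━━━━━━━━━━━━━━━━━━━━━━━━━━━━━━━━━━━┓┃ 
          ┃┃ DialogModal                         ┃┃ 
          ┃┠─────────────────────────────────────┨┃ 
          ┃┃The architecture processes memory all┃┃ 
          ┃┃      ┌──────────────────────┐       ┃┃ 
          ┃┃The al│   Update Available   │ pools ┃┃ 
          ┃┃The al│ Save before closing? │ing req┃┃ 
          ┃┃      │      [Yes]  No       │       ┃┃ 
          ┃┃The sy└──────────────────────┘s concu┃┃ 
          ┃┃The system implements queue items eff┃┃ 
          ┃┗━━━━━━━━━━━━━━━━━━━━━━━━━━━━━━━━━━━━━┛┛ 


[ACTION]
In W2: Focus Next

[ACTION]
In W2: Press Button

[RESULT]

          ┏━━━━━━━━━━━━━━━━━━━━━━━━━━━━┓            
          ┃ DataTable                  ┃            
          ┠────────────────────────────┨━━━━━━━━━━┓ 
          ┃Date      │Age│City  │Amount┃          ┃ 
          ┃──────────┼───┼──────┼──────┃──────────┨ 
          ┃┏━━━━━━━━━━━━━━━━━━━━━━━━━━━━━━━━━━━━━┓┃ 
          ┃┃ DialogModal                         ┃┃ 
          ┃┠─────────────────────────────────────┨┃ 
          ┃┃The architecture processes memory all┃┃ 
          ┃┃                                     ┃┃ 
          ┃┃The algorithm processes thread pools ┃┃ 
          ┃┃The algorithm implements incoming req┃┃ 
          ┃┃                                     ┃┃ 
          ┃┃The system monitors queue items concu┃┃ 
          ┃┃The system implements queue items eff┃┃ 
          ┃┗━━━━━━━━━━━━━━━━━━━━━━━━━━━━━━━━━━━━━┛┛ 


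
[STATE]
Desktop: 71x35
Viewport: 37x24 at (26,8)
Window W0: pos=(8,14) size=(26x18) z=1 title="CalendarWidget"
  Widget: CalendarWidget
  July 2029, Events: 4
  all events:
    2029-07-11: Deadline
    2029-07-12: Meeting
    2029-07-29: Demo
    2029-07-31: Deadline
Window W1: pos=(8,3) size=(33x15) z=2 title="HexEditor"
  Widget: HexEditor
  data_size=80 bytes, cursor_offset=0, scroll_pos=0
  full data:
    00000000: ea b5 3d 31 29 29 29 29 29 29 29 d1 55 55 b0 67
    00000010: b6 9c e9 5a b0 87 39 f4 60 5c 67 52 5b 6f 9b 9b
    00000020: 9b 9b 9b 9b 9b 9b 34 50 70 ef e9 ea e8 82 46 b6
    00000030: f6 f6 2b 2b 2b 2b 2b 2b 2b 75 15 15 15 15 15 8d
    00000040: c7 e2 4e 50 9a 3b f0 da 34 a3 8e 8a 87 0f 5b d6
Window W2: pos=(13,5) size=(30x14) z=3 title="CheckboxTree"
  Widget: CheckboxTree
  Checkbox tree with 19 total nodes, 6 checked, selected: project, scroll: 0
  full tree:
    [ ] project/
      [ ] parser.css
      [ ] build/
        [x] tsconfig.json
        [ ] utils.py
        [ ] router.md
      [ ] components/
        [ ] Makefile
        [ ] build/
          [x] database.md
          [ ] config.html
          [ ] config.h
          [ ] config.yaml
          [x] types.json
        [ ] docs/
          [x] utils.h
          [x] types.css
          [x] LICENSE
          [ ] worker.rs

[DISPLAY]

/               ┃                    
r.css           ┃                    
/               ┃                    
onfig.json      ┃                    
ls.py           ┃                    
ter.md          ┃                    
nents/          ┃                    
efile           ┃                    
ld/             ┃                    
atabase.md      ┃                    
━━━━━━━━━━━━━━━━┛                    
  1    ┃                             
  8    ┃                             
14 15  ┃                             
 22    ┃                             
 29*   ┃                             
       ┃                             
       ┃                             
       ┃                             
       ┃                             
       ┃                             
       ┃                             
       ┃                             
━━━━━━━┛                             


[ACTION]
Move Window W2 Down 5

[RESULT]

b 9b 9b 9b 34 ┃                      
b 2b 2b 2b 2b ┃                      
━━━━━━━━━━━━━━━━┓                    
e               ┃                    
────────────────┨                    
/               ┃                    
r.css           ┃                    
/               ┃                    
onfig.json      ┃                    
ls.py           ┃                    
ter.md          ┃                    
nents/          ┃                    
efile           ┃                    
ld/             ┃                    
atabase.md      ┃                    
━━━━━━━━━━━━━━━━┛                    
       ┃                             
       ┃                             
       ┃                             
       ┃                             
       ┃                             
       ┃                             
       ┃                             
━━━━━━━┛                             


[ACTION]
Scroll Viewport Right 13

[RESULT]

9b 34 ┃                              
2b 2b ┃                              
━━━━━━━━┓                            
        ┃                            
────────┨                            
        ┃                            
        ┃                            
        ┃                            
on      ┃                            
        ┃                            
        ┃                            
        ┃                            
        ┃                            
        ┃                            
md      ┃                            
━━━━━━━━┛                            
                                     
                                     
                                     
                                     
                                     
                                     
                                     
                                     


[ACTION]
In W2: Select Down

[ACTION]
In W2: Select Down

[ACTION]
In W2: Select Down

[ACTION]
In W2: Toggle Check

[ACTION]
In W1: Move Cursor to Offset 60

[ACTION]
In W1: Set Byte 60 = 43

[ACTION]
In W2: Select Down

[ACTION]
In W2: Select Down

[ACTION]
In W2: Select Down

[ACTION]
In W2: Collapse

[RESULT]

9b 34 ┃                              
2b 2b ┃                              
━━━━━━━━┓                            
        ┃                            
────────┨                            
        ┃                            
        ┃                            
        ┃                            
on      ┃                            
        ┃                            
        ┃                            
        ┃                            
        ┃                            
        ┃                            
        ┃                            
━━━━━━━━┛                            
                                     
                                     
                                     
                                     
                                     
                                     
                                     
                                     
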